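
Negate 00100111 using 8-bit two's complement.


Original: 00100111
Step 1 - Invert all bits: 11011000
Step 2 - Add 1: 11011000 + 1
= 11011001 (represents -39)


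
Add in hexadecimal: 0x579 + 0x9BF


Align and add column by column (LSB to MSB, each column mod 16 with carry):
  0579
+ 09BF
  ----
  col 0: 9(9) + F(15) + 0 (carry in) = 24 → 8(8), carry out 1
  col 1: 7(7) + B(11) + 1 (carry in) = 19 → 3(3), carry out 1
  col 2: 5(5) + 9(9) + 1 (carry in) = 15 → F(15), carry out 0
  col 3: 0(0) + 0(0) + 0 (carry in) = 0 → 0(0), carry out 0
Reading digits MSB→LSB: 0F38
Strip leading zeros: F38
= 0xF38


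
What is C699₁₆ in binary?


Each hex digit → 4 binary bits:
  C = 1100
  6 = 0110
  9 = 1001
  9 = 1001
Concatenate: 1100 0110 1001 1001
= 1100011010011001


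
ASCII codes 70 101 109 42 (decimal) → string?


Codes (decimal): 70 101 109 42
Per-code ASCII lookup:
  70  (range 65-90: uppercase, 70 - 65 = 5) → 'F'
  101  (range 97-122: lowercase, 101 - 97 = 4) → 'e'
  109  (range 97-122: lowercase, 109 - 97 = 12) → 'm'
  42  (special character) → '*'
= 'Fem*'


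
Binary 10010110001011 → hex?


Group into 4-bit nibbles: 0010010110001011
  0010 = 2
  0101 = 5
  1000 = 8
  1011 = B
= 0x258B


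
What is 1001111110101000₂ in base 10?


Positional values:
Bit 3: 1 × 2^3 = 8
Bit 5: 1 × 2^5 = 32
Bit 7: 1 × 2^7 = 128
Bit 8: 1 × 2^8 = 256
Bit 9: 1 × 2^9 = 512
Bit 10: 1 × 2^10 = 1024
Bit 11: 1 × 2^11 = 2048
Bit 12: 1 × 2^12 = 4096
Bit 15: 1 × 2^15 = 32768
Sum = 8 + 32 + 128 + 256 + 512 + 1024 + 2048 + 4096 + 32768
= 40872


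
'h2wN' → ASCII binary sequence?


String: 'h2wN'  (4 characters)
Per-character ASCII lookup:
  'h': lowercase starts at 97: 'h' = 97 + 7 = 104 → 1101000
  '2': digits start at 48: '2' = 48 + 2 = 50 → 110010
  'w': lowercase starts at 97: 'w' = 97 + 22 = 119 → 1110111
  'N': uppercase starts at 65: 'N' = 65 + 13 = 78 → 1001110
= 1101000 110010 1110111 1001110


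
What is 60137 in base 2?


Divide by 2 repeatedly:
60137 ÷ 2 = 30068 remainder 1
30068 ÷ 2 = 15034 remainder 0
15034 ÷ 2 = 7517 remainder 0
7517 ÷ 2 = 3758 remainder 1
3758 ÷ 2 = 1879 remainder 0
1879 ÷ 2 = 939 remainder 1
939 ÷ 2 = 469 remainder 1
469 ÷ 2 = 234 remainder 1
234 ÷ 2 = 117 remainder 0
117 ÷ 2 = 58 remainder 1
58 ÷ 2 = 29 remainder 0
29 ÷ 2 = 14 remainder 1
14 ÷ 2 = 7 remainder 0
7 ÷ 2 = 3 remainder 1
3 ÷ 2 = 1 remainder 1
1 ÷ 2 = 0 remainder 1
Reading remainders bottom-up:
= 1110101011101001


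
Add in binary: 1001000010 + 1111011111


Align and add column by column (LSB to MSB, carry propagating):
  01001000010
+ 01111011111
  -----------
  col 0: 0 + 1 + 0 (carry in) = 1 → bit 1, carry out 0
  col 1: 1 + 1 + 0 (carry in) = 2 → bit 0, carry out 1
  col 2: 0 + 1 + 1 (carry in) = 2 → bit 0, carry out 1
  col 3: 0 + 1 + 1 (carry in) = 2 → bit 0, carry out 1
  col 4: 0 + 1 + 1 (carry in) = 2 → bit 0, carry out 1
  col 5: 0 + 0 + 1 (carry in) = 1 → bit 1, carry out 0
  col 6: 1 + 1 + 0 (carry in) = 2 → bit 0, carry out 1
  col 7: 0 + 1 + 1 (carry in) = 2 → bit 0, carry out 1
  col 8: 0 + 1 + 1 (carry in) = 2 → bit 0, carry out 1
  col 9: 1 + 1 + 1 (carry in) = 3 → bit 1, carry out 1
  col 10: 0 + 0 + 1 (carry in) = 1 → bit 1, carry out 0
Reading bits MSB→LSB: 11000100001
Strip leading zeros: 11000100001
= 11000100001


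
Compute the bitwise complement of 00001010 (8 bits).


Original: 00001010
Invert all bits:
  bit 0: 0 → 1
  bit 1: 0 → 1
  bit 2: 0 → 1
  bit 3: 0 → 1
  bit 4: 1 → 0
  bit 5: 0 → 1
  bit 6: 1 → 0
  bit 7: 0 → 1
= 11110101


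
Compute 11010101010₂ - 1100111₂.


Align and subtract column by column (LSB to MSB, borrowing when needed):
  11010101010
- 00001100111
  -----------
  col 0: (0 - 0 borrow-in) - 1 → borrow from next column: (0+2) - 1 = 1, borrow out 1
  col 1: (1 - 1 borrow-in) - 1 → borrow from next column: (0+2) - 1 = 1, borrow out 1
  col 2: (0 - 1 borrow-in) - 1 → borrow from next column: (-1+2) - 1 = 0, borrow out 1
  col 3: (1 - 1 borrow-in) - 0 → 0 - 0 = 0, borrow out 0
  col 4: (0 - 0 borrow-in) - 0 → 0 - 0 = 0, borrow out 0
  col 5: (1 - 0 borrow-in) - 1 → 1 - 1 = 0, borrow out 0
  col 6: (0 - 0 borrow-in) - 1 → borrow from next column: (0+2) - 1 = 1, borrow out 1
  col 7: (1 - 1 borrow-in) - 0 → 0 - 0 = 0, borrow out 0
  col 8: (0 - 0 borrow-in) - 0 → 0 - 0 = 0, borrow out 0
  col 9: (1 - 0 borrow-in) - 0 → 1 - 0 = 1, borrow out 0
  col 10: (1 - 0 borrow-in) - 0 → 1 - 0 = 1, borrow out 0
Reading bits MSB→LSB: 11001000011
Strip leading zeros: 11001000011
= 11001000011


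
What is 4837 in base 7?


Divide by 7 repeatedly:
4837 ÷ 7 = 691 remainder 0
691 ÷ 7 = 98 remainder 5
98 ÷ 7 = 14 remainder 0
14 ÷ 7 = 2 remainder 0
2 ÷ 7 = 0 remainder 2
Reading remainders bottom-up:
= 20050


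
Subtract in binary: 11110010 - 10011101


Align and subtract column by column (LSB to MSB, borrowing when needed):
  11110010
- 10011101
  --------
  col 0: (0 - 0 borrow-in) - 1 → borrow from next column: (0+2) - 1 = 1, borrow out 1
  col 1: (1 - 1 borrow-in) - 0 → 0 - 0 = 0, borrow out 0
  col 2: (0 - 0 borrow-in) - 1 → borrow from next column: (0+2) - 1 = 1, borrow out 1
  col 3: (0 - 1 borrow-in) - 1 → borrow from next column: (-1+2) - 1 = 0, borrow out 1
  col 4: (1 - 1 borrow-in) - 1 → borrow from next column: (0+2) - 1 = 1, borrow out 1
  col 5: (1 - 1 borrow-in) - 0 → 0 - 0 = 0, borrow out 0
  col 6: (1 - 0 borrow-in) - 0 → 1 - 0 = 1, borrow out 0
  col 7: (1 - 0 borrow-in) - 1 → 1 - 1 = 0, borrow out 0
Reading bits MSB→LSB: 01010101
Strip leading zeros: 1010101
= 1010101


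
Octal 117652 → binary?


Each octal digit → 3 binary bits:
  1 = 001
  1 = 001
  7 = 111
  6 = 110
  5 = 101
  2 = 010
Concatenate: 001 001 111 110 101 010
= 001001111110101010


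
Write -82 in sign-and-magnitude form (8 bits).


Sign bit: 1 (negative)
Magnitude: 82 = 1010010
= 11010010


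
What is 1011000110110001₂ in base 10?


Positional values:
Bit 0: 1 × 2^0 = 1
Bit 4: 1 × 2^4 = 16
Bit 5: 1 × 2^5 = 32
Bit 7: 1 × 2^7 = 128
Bit 8: 1 × 2^8 = 256
Bit 12: 1 × 2^12 = 4096
Bit 13: 1 × 2^13 = 8192
Bit 15: 1 × 2^15 = 32768
Sum = 1 + 16 + 32 + 128 + 256 + 4096 + 8192 + 32768
= 45489


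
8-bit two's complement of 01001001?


Original: 01001001
Step 1 - Invert all bits: 10110110
Step 2 - Add 1: 10110110 + 1
= 10110111 (represents -73)


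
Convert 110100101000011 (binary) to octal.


Group into 3-bit groups: 110100101000011
  110 = 6
  100 = 4
  101 = 5
  000 = 0
  011 = 3
= 0o64503


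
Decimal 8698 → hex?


Divide by 16 repeatedly:
8698 ÷ 16 = 543 remainder 10 (A)
543 ÷ 16 = 33 remainder 15 (F)
33 ÷ 16 = 2 remainder 1 (1)
2 ÷ 16 = 0 remainder 2 (2)
Reading remainders bottom-up:
= 0x21FA


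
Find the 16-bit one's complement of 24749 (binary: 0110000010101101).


Original: 0110000010101101
Invert all bits:
  bit 0: 0 → 1
  bit 1: 1 → 0
  bit 2: 1 → 0
  bit 3: 0 → 1
  bit 4: 0 → 1
  bit 5: 0 → 1
  bit 6: 0 → 1
  bit 7: 0 → 1
  bit 8: 1 → 0
  bit 9: 0 → 1
  bit 10: 1 → 0
  bit 11: 0 → 1
  bit 12: 1 → 0
  bit 13: 1 → 0
  bit 14: 0 → 1
  bit 15: 1 → 0
= 1001111101010010


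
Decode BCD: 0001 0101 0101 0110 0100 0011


Each 4-bit group → digit:
  0001 → 1
  0101 → 5
  0101 → 5
  0110 → 6
  0100 → 4
  0011 → 3
= 155643


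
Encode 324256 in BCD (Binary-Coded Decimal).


Each digit → 4-bit binary:
  3 → 0011
  2 → 0010
  4 → 0100
  2 → 0010
  5 → 0101
  6 → 0110
= 0011 0010 0100 0010 0101 0110


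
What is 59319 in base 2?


Divide by 2 repeatedly:
59319 ÷ 2 = 29659 remainder 1
29659 ÷ 2 = 14829 remainder 1
14829 ÷ 2 = 7414 remainder 1
7414 ÷ 2 = 3707 remainder 0
3707 ÷ 2 = 1853 remainder 1
1853 ÷ 2 = 926 remainder 1
926 ÷ 2 = 463 remainder 0
463 ÷ 2 = 231 remainder 1
231 ÷ 2 = 115 remainder 1
115 ÷ 2 = 57 remainder 1
57 ÷ 2 = 28 remainder 1
28 ÷ 2 = 14 remainder 0
14 ÷ 2 = 7 remainder 0
7 ÷ 2 = 3 remainder 1
3 ÷ 2 = 1 remainder 1
1 ÷ 2 = 0 remainder 1
Reading remainders bottom-up:
= 1110011110110111


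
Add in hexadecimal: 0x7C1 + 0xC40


Align and add column by column (LSB to MSB, each column mod 16 with carry):
  07C1
+ 0C40
  ----
  col 0: 1(1) + 0(0) + 0 (carry in) = 1 → 1(1), carry out 0
  col 1: C(12) + 4(4) + 0 (carry in) = 16 → 0(0), carry out 1
  col 2: 7(7) + C(12) + 1 (carry in) = 20 → 4(4), carry out 1
  col 3: 0(0) + 0(0) + 1 (carry in) = 1 → 1(1), carry out 0
Reading digits MSB→LSB: 1401
Strip leading zeros: 1401
= 0x1401


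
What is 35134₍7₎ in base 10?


Positional values (base 7):
  4 × 7^0 = 4 × 1 = 4
  3 × 7^1 = 3 × 7 = 21
  1 × 7^2 = 1 × 49 = 49
  5 × 7^3 = 5 × 343 = 1715
  3 × 7^4 = 3 × 2401 = 7203
Sum = 4 + 21 + 49 + 1715 + 7203
= 8992


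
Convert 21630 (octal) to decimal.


Positional values:
Position 0: 0 × 8^0 = 0
Position 1: 3 × 8^1 = 24
Position 2: 6 × 8^2 = 384
Position 3: 1 × 8^3 = 512
Position 4: 2 × 8^4 = 8192
Sum = 0 + 24 + 384 + 512 + 8192
= 9112


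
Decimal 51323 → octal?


Divide by 8 repeatedly:
51323 ÷ 8 = 6415 remainder 3
6415 ÷ 8 = 801 remainder 7
801 ÷ 8 = 100 remainder 1
100 ÷ 8 = 12 remainder 4
12 ÷ 8 = 1 remainder 4
1 ÷ 8 = 0 remainder 1
Reading remainders bottom-up:
= 0o144173


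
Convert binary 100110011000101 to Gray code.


Binary: 100110011000101
Gray code: G = B XOR (B >> 1)
B >> 1 = 010011001100010
100110011000101 XOR 010011001100010:
  1 XOR 0 = 1
  0 XOR 1 = 1
  0 XOR 0 = 0
  1 XOR 0 = 1
  1 XOR 1 = 0
  0 XOR 1 = 1
  0 XOR 0 = 0
  1 XOR 0 = 1
  1 XOR 1 = 0
  0 XOR 1 = 1
  0 XOR 0 = 0
  0 XOR 0 = 0
  1 XOR 0 = 1
  0 XOR 1 = 1
  1 XOR 0 = 1
= 110101010100111


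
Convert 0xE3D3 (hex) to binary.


Each hex digit → 4 binary bits:
  E = 1110
  3 = 0011
  D = 1101
  3 = 0011
Concatenate: 1110 0011 1101 0011
= 1110001111010011


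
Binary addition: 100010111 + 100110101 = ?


Align and add column by column (LSB to MSB, carry propagating):
  0100010111
+ 0100110101
  ----------
  col 0: 1 + 1 + 0 (carry in) = 2 → bit 0, carry out 1
  col 1: 1 + 0 + 1 (carry in) = 2 → bit 0, carry out 1
  col 2: 1 + 1 + 1 (carry in) = 3 → bit 1, carry out 1
  col 3: 0 + 0 + 1 (carry in) = 1 → bit 1, carry out 0
  col 4: 1 + 1 + 0 (carry in) = 2 → bit 0, carry out 1
  col 5: 0 + 1 + 1 (carry in) = 2 → bit 0, carry out 1
  col 6: 0 + 0 + 1 (carry in) = 1 → bit 1, carry out 0
  col 7: 0 + 0 + 0 (carry in) = 0 → bit 0, carry out 0
  col 8: 1 + 1 + 0 (carry in) = 2 → bit 0, carry out 1
  col 9: 0 + 0 + 1 (carry in) = 1 → bit 1, carry out 0
Reading bits MSB→LSB: 1001001100
Strip leading zeros: 1001001100
= 1001001100


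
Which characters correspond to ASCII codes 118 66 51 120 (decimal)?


Codes (decimal): 118 66 51 120
Per-code ASCII lookup:
  118  (range 97-122: lowercase, 118 - 97 = 21) → 'v'
  66  (range 65-90: uppercase, 66 - 65 = 1) → 'B'
  51  (range 48-57: digits, 51 - 48 = 3) → '3'
  120  (range 97-122: lowercase, 120 - 97 = 23) → 'x'
= 'vB3x'


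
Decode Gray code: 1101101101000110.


Gray code: 1101101101000110
MSB stays the same: 1
Each subsequent bit = prev_binary XOR current_gray:
  B[1] = 1 XOR 1 = 0
  B[2] = 0 XOR 0 = 0
  B[3] = 0 XOR 1 = 1
  B[4] = 1 XOR 1 = 0
  B[5] = 0 XOR 0 = 0
  B[6] = 0 XOR 1 = 1
  B[7] = 1 XOR 1 = 0
  B[8] = 0 XOR 0 = 0
  B[9] = 0 XOR 1 = 1
  B[10] = 1 XOR 0 = 1
  B[11] = 1 XOR 0 = 1
  B[12] = 1 XOR 0 = 1
  B[13] = 1 XOR 1 = 0
  B[14] = 0 XOR 1 = 1
  B[15] = 1 XOR 0 = 1
= 1001001001111011 (37499 decimal)


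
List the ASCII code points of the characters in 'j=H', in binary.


String: 'j=H'  (3 characters)
Per-character ASCII lookup:
  'j': lowercase starts at 97: 'j' = 97 + 9 = 106 → 1101010
  '=': special character: '=' = 61 → 111101
  'H': uppercase starts at 65: 'H' = 65 + 7 = 72 → 1001000
= 1101010 111101 1001000


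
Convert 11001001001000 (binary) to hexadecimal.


Group into 4-bit nibbles: 0011001001001000
  0011 = 3
  0010 = 2
  0100 = 4
  1000 = 8
= 0x3248


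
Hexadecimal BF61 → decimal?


Positional values:
Position 0: 1 × 16^0 = 1 × 1 = 1
Position 1: 6 × 16^1 = 6 × 16 = 96
Position 2: F × 16^2 = 15 × 256 = 3840
Position 3: B × 16^3 = 11 × 4096 = 45056
Sum = 1 + 96 + 3840 + 45056
= 48993


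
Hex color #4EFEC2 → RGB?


Hex: #4EFEC2
R = 4E₁₆ = 78
G = FE₁₆ = 254
B = C2₁₆ = 194
= RGB(78, 254, 194)


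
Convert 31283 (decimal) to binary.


Divide by 2 repeatedly:
31283 ÷ 2 = 15641 remainder 1
15641 ÷ 2 = 7820 remainder 1
7820 ÷ 2 = 3910 remainder 0
3910 ÷ 2 = 1955 remainder 0
1955 ÷ 2 = 977 remainder 1
977 ÷ 2 = 488 remainder 1
488 ÷ 2 = 244 remainder 0
244 ÷ 2 = 122 remainder 0
122 ÷ 2 = 61 remainder 0
61 ÷ 2 = 30 remainder 1
30 ÷ 2 = 15 remainder 0
15 ÷ 2 = 7 remainder 1
7 ÷ 2 = 3 remainder 1
3 ÷ 2 = 1 remainder 1
1 ÷ 2 = 0 remainder 1
Reading remainders bottom-up:
= 111101000110011


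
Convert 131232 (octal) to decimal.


Positional values:
Position 0: 2 × 8^0 = 2
Position 1: 3 × 8^1 = 24
Position 2: 2 × 8^2 = 128
Position 3: 1 × 8^3 = 512
Position 4: 3 × 8^4 = 12288
Position 5: 1 × 8^5 = 32768
Sum = 2 + 24 + 128 + 512 + 12288 + 32768
= 45722


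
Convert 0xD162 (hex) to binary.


Each hex digit → 4 binary bits:
  D = 1101
  1 = 0001
  6 = 0110
  2 = 0010
Concatenate: 1101 0001 0110 0010
= 1101000101100010


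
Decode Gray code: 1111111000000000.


Gray code: 1111111000000000
MSB stays the same: 1
Each subsequent bit = prev_binary XOR current_gray:
  B[1] = 1 XOR 1 = 0
  B[2] = 0 XOR 1 = 1
  B[3] = 1 XOR 1 = 0
  B[4] = 0 XOR 1 = 1
  B[5] = 1 XOR 1 = 0
  B[6] = 0 XOR 1 = 1
  B[7] = 1 XOR 0 = 1
  B[8] = 1 XOR 0 = 1
  B[9] = 1 XOR 0 = 1
  B[10] = 1 XOR 0 = 1
  B[11] = 1 XOR 0 = 1
  B[12] = 1 XOR 0 = 1
  B[13] = 1 XOR 0 = 1
  B[14] = 1 XOR 0 = 1
  B[15] = 1 XOR 0 = 1
= 1010101111111111 (44031 decimal)


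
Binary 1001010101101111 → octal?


Group into 3-bit groups: 001001010101101111
  001 = 1
  001 = 1
  010 = 2
  101 = 5
  101 = 5
  111 = 7
= 0o112557


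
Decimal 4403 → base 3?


Divide by 3 repeatedly:
4403 ÷ 3 = 1467 remainder 2
1467 ÷ 3 = 489 remainder 0
489 ÷ 3 = 163 remainder 0
163 ÷ 3 = 54 remainder 1
54 ÷ 3 = 18 remainder 0
18 ÷ 3 = 6 remainder 0
6 ÷ 3 = 2 remainder 0
2 ÷ 3 = 0 remainder 2
Reading remainders bottom-up:
= 20001002


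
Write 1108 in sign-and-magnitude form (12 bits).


Sign bit: 0 (positive)
Magnitude: 1108 = 10001010100
= 010001010100


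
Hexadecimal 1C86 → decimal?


Positional values:
Position 0: 6 × 16^0 = 6 × 1 = 6
Position 1: 8 × 16^1 = 8 × 16 = 128
Position 2: C × 16^2 = 12 × 256 = 3072
Position 3: 1 × 16^3 = 1 × 4096 = 4096
Sum = 6 + 128 + 3072 + 4096
= 7302


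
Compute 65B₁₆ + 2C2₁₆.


Align and add column by column (LSB to MSB, each column mod 16 with carry):
  065B
+ 02C2
  ----
  col 0: B(11) + 2(2) + 0 (carry in) = 13 → D(13), carry out 0
  col 1: 5(5) + C(12) + 0 (carry in) = 17 → 1(1), carry out 1
  col 2: 6(6) + 2(2) + 1 (carry in) = 9 → 9(9), carry out 0
  col 3: 0(0) + 0(0) + 0 (carry in) = 0 → 0(0), carry out 0
Reading digits MSB→LSB: 091D
Strip leading zeros: 91D
= 0x91D


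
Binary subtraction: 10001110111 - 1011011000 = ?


Align and subtract column by column (LSB to MSB, borrowing when needed):
  10001110111
- 01011011000
  -----------
  col 0: (1 - 0 borrow-in) - 0 → 1 - 0 = 1, borrow out 0
  col 1: (1 - 0 borrow-in) - 0 → 1 - 0 = 1, borrow out 0
  col 2: (1 - 0 borrow-in) - 0 → 1 - 0 = 1, borrow out 0
  col 3: (0 - 0 borrow-in) - 1 → borrow from next column: (0+2) - 1 = 1, borrow out 1
  col 4: (1 - 1 borrow-in) - 1 → borrow from next column: (0+2) - 1 = 1, borrow out 1
  col 5: (1 - 1 borrow-in) - 0 → 0 - 0 = 0, borrow out 0
  col 6: (1 - 0 borrow-in) - 1 → 1 - 1 = 0, borrow out 0
  col 7: (0 - 0 borrow-in) - 1 → borrow from next column: (0+2) - 1 = 1, borrow out 1
  col 8: (0 - 1 borrow-in) - 0 → borrow from next column: (-1+2) - 0 = 1, borrow out 1
  col 9: (0 - 1 borrow-in) - 1 → borrow from next column: (-1+2) - 1 = 0, borrow out 1
  col 10: (1 - 1 borrow-in) - 0 → 0 - 0 = 0, borrow out 0
Reading bits MSB→LSB: 00110011111
Strip leading zeros: 110011111
= 110011111


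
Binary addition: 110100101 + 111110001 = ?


Align and add column by column (LSB to MSB, carry propagating):
  0110100101
+ 0111110001
  ----------
  col 0: 1 + 1 + 0 (carry in) = 2 → bit 0, carry out 1
  col 1: 0 + 0 + 1 (carry in) = 1 → bit 1, carry out 0
  col 2: 1 + 0 + 0 (carry in) = 1 → bit 1, carry out 0
  col 3: 0 + 0 + 0 (carry in) = 0 → bit 0, carry out 0
  col 4: 0 + 1 + 0 (carry in) = 1 → bit 1, carry out 0
  col 5: 1 + 1 + 0 (carry in) = 2 → bit 0, carry out 1
  col 6: 0 + 1 + 1 (carry in) = 2 → bit 0, carry out 1
  col 7: 1 + 1 + 1 (carry in) = 3 → bit 1, carry out 1
  col 8: 1 + 1 + 1 (carry in) = 3 → bit 1, carry out 1
  col 9: 0 + 0 + 1 (carry in) = 1 → bit 1, carry out 0
Reading bits MSB→LSB: 1110010110
Strip leading zeros: 1110010110
= 1110010110


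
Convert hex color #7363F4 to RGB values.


Hex: #7363F4
R = 73₁₆ = 115
G = 63₁₆ = 99
B = F4₁₆ = 244
= RGB(115, 99, 244)


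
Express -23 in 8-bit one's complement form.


Original: 00010111
Invert all bits:
  bit 0: 0 → 1
  bit 1: 0 → 1
  bit 2: 0 → 1
  bit 3: 1 → 0
  bit 4: 0 → 1
  bit 5: 1 → 0
  bit 6: 1 → 0
  bit 7: 1 → 0
= 11101000


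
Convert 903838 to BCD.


Each digit → 4-bit binary:
  9 → 1001
  0 → 0000
  3 → 0011
  8 → 1000
  3 → 0011
  8 → 1000
= 1001 0000 0011 1000 0011 1000


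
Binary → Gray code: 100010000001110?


Binary: 100010000001110
Gray code: G = B XOR (B >> 1)
B >> 1 = 010001000000111
100010000001110 XOR 010001000000111:
  1 XOR 0 = 1
  0 XOR 1 = 1
  0 XOR 0 = 0
  0 XOR 0 = 0
  1 XOR 0 = 1
  0 XOR 1 = 1
  0 XOR 0 = 0
  0 XOR 0 = 0
  0 XOR 0 = 0
  0 XOR 0 = 0
  0 XOR 0 = 0
  1 XOR 0 = 1
  1 XOR 1 = 0
  1 XOR 1 = 0
  0 XOR 1 = 1
= 110011000001001


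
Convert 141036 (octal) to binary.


Each octal digit → 3 binary bits:
  1 = 001
  4 = 100
  1 = 001
  0 = 000
  3 = 011
  6 = 110
Concatenate: 001 100 001 000 011 110
= 001100001000011110


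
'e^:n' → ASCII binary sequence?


String: 'e^:n'  (4 characters)
Per-character ASCII lookup:
  'e': lowercase starts at 97: 'e' = 97 + 4 = 101 → 1100101
  '^': special character: '^' = 94 → 1011110
  ':': special character: ':' = 58 → 111010
  'n': lowercase starts at 97: 'n' = 97 + 13 = 110 → 1101110
= 1100101 1011110 111010 1101110


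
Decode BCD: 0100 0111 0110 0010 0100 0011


Each 4-bit group → digit:
  0100 → 4
  0111 → 7
  0110 → 6
  0010 → 2
  0100 → 4
  0011 → 3
= 476243


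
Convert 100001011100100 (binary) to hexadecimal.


Group into 4-bit nibbles: 0100001011100100
  0100 = 4
  0010 = 2
  1110 = E
  0100 = 4
= 0x42E4


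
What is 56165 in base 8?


Divide by 8 repeatedly:
56165 ÷ 8 = 7020 remainder 5
7020 ÷ 8 = 877 remainder 4
877 ÷ 8 = 109 remainder 5
109 ÷ 8 = 13 remainder 5
13 ÷ 8 = 1 remainder 5
1 ÷ 8 = 0 remainder 1
Reading remainders bottom-up:
= 0o155545


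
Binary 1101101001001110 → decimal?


Positional values:
Bit 1: 1 × 2^1 = 2
Bit 2: 1 × 2^2 = 4
Bit 3: 1 × 2^3 = 8
Bit 6: 1 × 2^6 = 64
Bit 9: 1 × 2^9 = 512
Bit 11: 1 × 2^11 = 2048
Bit 12: 1 × 2^12 = 4096
Bit 14: 1 × 2^14 = 16384
Bit 15: 1 × 2^15 = 32768
Sum = 2 + 4 + 8 + 64 + 512 + 2048 + 4096 + 16384 + 32768
= 55886


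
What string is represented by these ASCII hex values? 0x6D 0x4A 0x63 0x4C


Codes (hex): 0x6D 0x4A 0x63 0x4C
Per-code ASCII lookup:
  0x6D = 109  (range 97-122: lowercase, 109 - 97 = 12) → 'm'
  0x4A = 74  (range 65-90: uppercase, 74 - 65 = 9) → 'J'
  0x63 = 99  (range 97-122: lowercase, 99 - 97 = 2) → 'c'
  0x4C = 76  (range 65-90: uppercase, 76 - 65 = 11) → 'L'
= 'mJcL'


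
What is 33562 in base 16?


Divide by 16 repeatedly:
33562 ÷ 16 = 2097 remainder 10 (A)
2097 ÷ 16 = 131 remainder 1 (1)
131 ÷ 16 = 8 remainder 3 (3)
8 ÷ 16 = 0 remainder 8 (8)
Reading remainders bottom-up:
= 0x831A


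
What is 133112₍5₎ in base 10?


Positional values (base 5):
  2 × 5^0 = 2 × 1 = 2
  1 × 5^1 = 1 × 5 = 5
  1 × 5^2 = 1 × 25 = 25
  3 × 5^3 = 3 × 125 = 375
  3 × 5^4 = 3 × 625 = 1875
  1 × 5^5 = 1 × 3125 = 3125
Sum = 2 + 5 + 25 + 375 + 1875 + 3125
= 5407


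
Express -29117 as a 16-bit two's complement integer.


Original: 0111000110111101
Step 1 - Invert all bits: 1000111001000010
Step 2 - Add 1: 1000111001000010 + 1
= 1000111001000011 (represents -29117)


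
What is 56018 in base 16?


Divide by 16 repeatedly:
56018 ÷ 16 = 3501 remainder 2 (2)
3501 ÷ 16 = 218 remainder 13 (D)
218 ÷ 16 = 13 remainder 10 (A)
13 ÷ 16 = 0 remainder 13 (D)
Reading remainders bottom-up:
= 0xDAD2


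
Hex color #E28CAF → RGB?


Hex: #E28CAF
R = E2₁₆ = 226
G = 8C₁₆ = 140
B = AF₁₆ = 175
= RGB(226, 140, 175)


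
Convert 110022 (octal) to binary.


Each octal digit → 3 binary bits:
  1 = 001
  1 = 001
  0 = 000
  0 = 000
  2 = 010
  2 = 010
Concatenate: 001 001 000 000 010 010
= 001001000000010010


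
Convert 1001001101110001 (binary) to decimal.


Positional values:
Bit 0: 1 × 2^0 = 1
Bit 4: 1 × 2^4 = 16
Bit 5: 1 × 2^5 = 32
Bit 6: 1 × 2^6 = 64
Bit 8: 1 × 2^8 = 256
Bit 9: 1 × 2^9 = 512
Bit 12: 1 × 2^12 = 4096
Bit 15: 1 × 2^15 = 32768
Sum = 1 + 16 + 32 + 64 + 256 + 512 + 4096 + 32768
= 37745


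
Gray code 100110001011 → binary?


Gray code: 100110001011
MSB stays the same: 1
Each subsequent bit = prev_binary XOR current_gray:
  B[1] = 1 XOR 0 = 1
  B[2] = 1 XOR 0 = 1
  B[3] = 1 XOR 1 = 0
  B[4] = 0 XOR 1 = 1
  B[5] = 1 XOR 0 = 1
  B[6] = 1 XOR 0 = 1
  B[7] = 1 XOR 0 = 1
  B[8] = 1 XOR 1 = 0
  B[9] = 0 XOR 0 = 0
  B[10] = 0 XOR 1 = 1
  B[11] = 1 XOR 1 = 0
= 111011110010 (3826 decimal)


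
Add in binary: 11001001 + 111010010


Align and add column by column (LSB to MSB, carry propagating):
  0011001001
+ 0111010010
  ----------
  col 0: 1 + 0 + 0 (carry in) = 1 → bit 1, carry out 0
  col 1: 0 + 1 + 0 (carry in) = 1 → bit 1, carry out 0
  col 2: 0 + 0 + 0 (carry in) = 0 → bit 0, carry out 0
  col 3: 1 + 0 + 0 (carry in) = 1 → bit 1, carry out 0
  col 4: 0 + 1 + 0 (carry in) = 1 → bit 1, carry out 0
  col 5: 0 + 0 + 0 (carry in) = 0 → bit 0, carry out 0
  col 6: 1 + 1 + 0 (carry in) = 2 → bit 0, carry out 1
  col 7: 1 + 1 + 1 (carry in) = 3 → bit 1, carry out 1
  col 8: 0 + 1 + 1 (carry in) = 2 → bit 0, carry out 1
  col 9: 0 + 0 + 1 (carry in) = 1 → bit 1, carry out 0
Reading bits MSB→LSB: 1010011011
Strip leading zeros: 1010011011
= 1010011011


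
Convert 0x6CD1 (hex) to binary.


Each hex digit → 4 binary bits:
  6 = 0110
  C = 1100
  D = 1101
  1 = 0001
Concatenate: 0110 1100 1101 0001
= 0110110011010001


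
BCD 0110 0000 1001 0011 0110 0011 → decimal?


Each 4-bit group → digit:
  0110 → 6
  0000 → 0
  1001 → 9
  0011 → 3
  0110 → 6
  0011 → 3
= 609363


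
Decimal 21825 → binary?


Divide by 2 repeatedly:
21825 ÷ 2 = 10912 remainder 1
10912 ÷ 2 = 5456 remainder 0
5456 ÷ 2 = 2728 remainder 0
2728 ÷ 2 = 1364 remainder 0
1364 ÷ 2 = 682 remainder 0
682 ÷ 2 = 341 remainder 0
341 ÷ 2 = 170 remainder 1
170 ÷ 2 = 85 remainder 0
85 ÷ 2 = 42 remainder 1
42 ÷ 2 = 21 remainder 0
21 ÷ 2 = 10 remainder 1
10 ÷ 2 = 5 remainder 0
5 ÷ 2 = 2 remainder 1
2 ÷ 2 = 1 remainder 0
1 ÷ 2 = 0 remainder 1
Reading remainders bottom-up:
= 101010101000001


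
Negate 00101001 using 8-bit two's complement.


Original: 00101001
Step 1 - Invert all bits: 11010110
Step 2 - Add 1: 11010110 + 1
= 11010111 (represents -41)


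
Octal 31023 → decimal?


Positional values:
Position 0: 3 × 8^0 = 3
Position 1: 2 × 8^1 = 16
Position 2: 0 × 8^2 = 0
Position 3: 1 × 8^3 = 512
Position 4: 3 × 8^4 = 12288
Sum = 3 + 16 + 0 + 512 + 12288
= 12819


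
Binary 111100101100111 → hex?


Group into 4-bit nibbles: 0111100101100111
  0111 = 7
  1001 = 9
  0110 = 6
  0111 = 7
= 0x7967


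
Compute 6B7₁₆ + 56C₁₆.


Align and add column by column (LSB to MSB, each column mod 16 with carry):
  06B7
+ 056C
  ----
  col 0: 7(7) + C(12) + 0 (carry in) = 19 → 3(3), carry out 1
  col 1: B(11) + 6(6) + 1 (carry in) = 18 → 2(2), carry out 1
  col 2: 6(6) + 5(5) + 1 (carry in) = 12 → C(12), carry out 0
  col 3: 0(0) + 0(0) + 0 (carry in) = 0 → 0(0), carry out 0
Reading digits MSB→LSB: 0C23
Strip leading zeros: C23
= 0xC23


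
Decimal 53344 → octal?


Divide by 8 repeatedly:
53344 ÷ 8 = 6668 remainder 0
6668 ÷ 8 = 833 remainder 4
833 ÷ 8 = 104 remainder 1
104 ÷ 8 = 13 remainder 0
13 ÷ 8 = 1 remainder 5
1 ÷ 8 = 0 remainder 1
Reading remainders bottom-up:
= 0o150140


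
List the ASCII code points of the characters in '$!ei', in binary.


String: '$!ei'  (4 characters)
Per-character ASCII lookup:
  '$': special character: '$' = 36 → 100100
  '!': special character: '!' = 33 → 100001
  'e': lowercase starts at 97: 'e' = 97 + 4 = 101 → 1100101
  'i': lowercase starts at 97: 'i' = 97 + 8 = 105 → 1101001
= 100100 100001 1100101 1101001


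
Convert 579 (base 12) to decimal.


Positional values (base 12):
  9 × 12^0 = 9 × 1 = 9
  7 × 12^1 = 7 × 12 = 84
  5 × 12^2 = 5 × 144 = 720
Sum = 9 + 84 + 720
= 813


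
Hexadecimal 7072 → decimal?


Positional values:
Position 0: 2 × 16^0 = 2 × 1 = 2
Position 1: 7 × 16^1 = 7 × 16 = 112
Position 2: 0 × 16^2 = 0 × 256 = 0
Position 3: 7 × 16^3 = 7 × 4096 = 28672
Sum = 2 + 112 + 0 + 28672
= 28786


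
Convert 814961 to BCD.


Each digit → 4-bit binary:
  8 → 1000
  1 → 0001
  4 → 0100
  9 → 1001
  6 → 0110
  1 → 0001
= 1000 0001 0100 1001 0110 0001


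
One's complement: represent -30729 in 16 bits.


Original: 0111100000001001
Invert all bits:
  bit 0: 0 → 1
  bit 1: 1 → 0
  bit 2: 1 → 0
  bit 3: 1 → 0
  bit 4: 1 → 0
  bit 5: 0 → 1
  bit 6: 0 → 1
  bit 7: 0 → 1
  bit 8: 0 → 1
  bit 9: 0 → 1
  bit 10: 0 → 1
  bit 11: 0 → 1
  bit 12: 1 → 0
  bit 13: 0 → 1
  bit 14: 0 → 1
  bit 15: 1 → 0
= 1000011111110110


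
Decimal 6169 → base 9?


Divide by 9 repeatedly:
6169 ÷ 9 = 685 remainder 4
685 ÷ 9 = 76 remainder 1
76 ÷ 9 = 8 remainder 4
8 ÷ 9 = 0 remainder 8
Reading remainders bottom-up:
= 8414


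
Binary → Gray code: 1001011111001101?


Binary: 1001011111001101
Gray code: G = B XOR (B >> 1)
B >> 1 = 0100101111100110
1001011111001101 XOR 0100101111100110:
  1 XOR 0 = 1
  0 XOR 1 = 1
  0 XOR 0 = 0
  1 XOR 0 = 1
  0 XOR 1 = 1
  1 XOR 0 = 1
  1 XOR 1 = 0
  1 XOR 1 = 0
  1 XOR 1 = 0
  1 XOR 1 = 0
  0 XOR 1 = 1
  0 XOR 0 = 0
  1 XOR 0 = 1
  1 XOR 1 = 0
  0 XOR 1 = 1
  1 XOR 0 = 1
= 1101110000101011


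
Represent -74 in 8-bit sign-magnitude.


Sign bit: 1 (negative)
Magnitude: 74 = 1001010
= 11001010


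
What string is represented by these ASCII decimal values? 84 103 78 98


Codes (decimal): 84 103 78 98
Per-code ASCII lookup:
  84  (range 65-90: uppercase, 84 - 65 = 19) → 'T'
  103  (range 97-122: lowercase, 103 - 97 = 6) → 'g'
  78  (range 65-90: uppercase, 78 - 65 = 13) → 'N'
  98  (range 97-122: lowercase, 98 - 97 = 1) → 'b'
= 'TgNb'


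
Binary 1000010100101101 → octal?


Group into 3-bit groups: 001000010100101101
  001 = 1
  000 = 0
  010 = 2
  100 = 4
  101 = 5
  101 = 5
= 0o102455


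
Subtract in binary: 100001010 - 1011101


Align and subtract column by column (LSB to MSB, borrowing when needed):
  100001010
- 001011101
  ---------
  col 0: (0 - 0 borrow-in) - 1 → borrow from next column: (0+2) - 1 = 1, borrow out 1
  col 1: (1 - 1 borrow-in) - 0 → 0 - 0 = 0, borrow out 0
  col 2: (0 - 0 borrow-in) - 1 → borrow from next column: (0+2) - 1 = 1, borrow out 1
  col 3: (1 - 1 borrow-in) - 1 → borrow from next column: (0+2) - 1 = 1, borrow out 1
  col 4: (0 - 1 borrow-in) - 1 → borrow from next column: (-1+2) - 1 = 0, borrow out 1
  col 5: (0 - 1 borrow-in) - 0 → borrow from next column: (-1+2) - 0 = 1, borrow out 1
  col 6: (0 - 1 borrow-in) - 1 → borrow from next column: (-1+2) - 1 = 0, borrow out 1
  col 7: (0 - 1 borrow-in) - 0 → borrow from next column: (-1+2) - 0 = 1, borrow out 1
  col 8: (1 - 1 borrow-in) - 0 → 0 - 0 = 0, borrow out 0
Reading bits MSB→LSB: 010101101
Strip leading zeros: 10101101
= 10101101


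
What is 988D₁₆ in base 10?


Positional values:
Position 0: D × 16^0 = 13 × 1 = 13
Position 1: 8 × 16^1 = 8 × 16 = 128
Position 2: 8 × 16^2 = 8 × 256 = 2048
Position 3: 9 × 16^3 = 9 × 4096 = 36864
Sum = 13 + 128 + 2048 + 36864
= 39053


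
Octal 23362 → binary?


Each octal digit → 3 binary bits:
  2 = 010
  3 = 011
  3 = 011
  6 = 110
  2 = 010
Concatenate: 010 011 011 110 010
= 010011011110010


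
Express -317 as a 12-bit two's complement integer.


Original: 000100111101
Step 1 - Invert all bits: 111011000010
Step 2 - Add 1: 111011000010 + 1
= 111011000011 (represents -317)


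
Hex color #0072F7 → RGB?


Hex: #0072F7
R = 00₁₆ = 0
G = 72₁₆ = 114
B = F7₁₆ = 247
= RGB(0, 114, 247)


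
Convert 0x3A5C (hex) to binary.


Each hex digit → 4 binary bits:
  3 = 0011
  A = 1010
  5 = 0101
  C = 1100
Concatenate: 0011 1010 0101 1100
= 0011101001011100


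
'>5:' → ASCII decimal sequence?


String: '>5:'  (3 characters)
Per-character ASCII lookup:
  '>': special character: '>' = 62
  '5': digits start at 48: '5' = 48 + 5 = 53
  ':': special character: ':' = 58
= 62 53 58


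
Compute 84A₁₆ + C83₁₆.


Align and add column by column (LSB to MSB, each column mod 16 with carry):
  084A
+ 0C83
  ----
  col 0: A(10) + 3(3) + 0 (carry in) = 13 → D(13), carry out 0
  col 1: 4(4) + 8(8) + 0 (carry in) = 12 → C(12), carry out 0
  col 2: 8(8) + C(12) + 0 (carry in) = 20 → 4(4), carry out 1
  col 3: 0(0) + 0(0) + 1 (carry in) = 1 → 1(1), carry out 0
Reading digits MSB→LSB: 14CD
Strip leading zeros: 14CD
= 0x14CD


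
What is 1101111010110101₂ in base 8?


Group into 3-bit groups: 001101111010110101
  001 = 1
  101 = 5
  111 = 7
  010 = 2
  110 = 6
  101 = 5
= 0o157265


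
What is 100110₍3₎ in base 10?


Positional values (base 3):
  0 × 3^0 = 0 × 1 = 0
  1 × 3^1 = 1 × 3 = 3
  1 × 3^2 = 1 × 9 = 9
  0 × 3^3 = 0 × 27 = 0
  0 × 3^4 = 0 × 81 = 0
  1 × 3^5 = 1 × 243 = 243
Sum = 0 + 3 + 9 + 0 + 0 + 243
= 255


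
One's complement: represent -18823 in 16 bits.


Original: 0100100110000111
Invert all bits:
  bit 0: 0 → 1
  bit 1: 1 → 0
  bit 2: 0 → 1
  bit 3: 0 → 1
  bit 4: 1 → 0
  bit 5: 0 → 1
  bit 6: 0 → 1
  bit 7: 1 → 0
  bit 8: 1 → 0
  bit 9: 0 → 1
  bit 10: 0 → 1
  bit 11: 0 → 1
  bit 12: 0 → 1
  bit 13: 1 → 0
  bit 14: 1 → 0
  bit 15: 1 → 0
= 1011011001111000


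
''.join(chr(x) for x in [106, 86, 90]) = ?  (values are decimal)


Codes (decimal): 106 86 90
Per-code ASCII lookup:
  106  (range 97-122: lowercase, 106 - 97 = 9) → 'j'
  86  (range 65-90: uppercase, 86 - 65 = 21) → 'V'
  90  (range 65-90: uppercase, 90 - 65 = 25) → 'Z'
= 'jVZ'


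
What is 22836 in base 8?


Divide by 8 repeatedly:
22836 ÷ 8 = 2854 remainder 4
2854 ÷ 8 = 356 remainder 6
356 ÷ 8 = 44 remainder 4
44 ÷ 8 = 5 remainder 4
5 ÷ 8 = 0 remainder 5
Reading remainders bottom-up:
= 0o54464


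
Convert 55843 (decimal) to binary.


Divide by 2 repeatedly:
55843 ÷ 2 = 27921 remainder 1
27921 ÷ 2 = 13960 remainder 1
13960 ÷ 2 = 6980 remainder 0
6980 ÷ 2 = 3490 remainder 0
3490 ÷ 2 = 1745 remainder 0
1745 ÷ 2 = 872 remainder 1
872 ÷ 2 = 436 remainder 0
436 ÷ 2 = 218 remainder 0
218 ÷ 2 = 109 remainder 0
109 ÷ 2 = 54 remainder 1
54 ÷ 2 = 27 remainder 0
27 ÷ 2 = 13 remainder 1
13 ÷ 2 = 6 remainder 1
6 ÷ 2 = 3 remainder 0
3 ÷ 2 = 1 remainder 1
1 ÷ 2 = 0 remainder 1
Reading remainders bottom-up:
= 1101101000100011


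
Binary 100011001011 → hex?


Group into 4-bit nibbles: 100011001011
  1000 = 8
  1100 = C
  1011 = B
= 0x8CB


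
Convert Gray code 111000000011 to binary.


Gray code: 111000000011
MSB stays the same: 1
Each subsequent bit = prev_binary XOR current_gray:
  B[1] = 1 XOR 1 = 0
  B[2] = 0 XOR 1 = 1
  B[3] = 1 XOR 0 = 1
  B[4] = 1 XOR 0 = 1
  B[5] = 1 XOR 0 = 1
  B[6] = 1 XOR 0 = 1
  B[7] = 1 XOR 0 = 1
  B[8] = 1 XOR 0 = 1
  B[9] = 1 XOR 0 = 1
  B[10] = 1 XOR 1 = 0
  B[11] = 0 XOR 1 = 1
= 101111111101 (3069 decimal)


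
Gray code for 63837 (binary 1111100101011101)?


Binary: 1111100101011101
Gray code: G = B XOR (B >> 1)
B >> 1 = 0111110010101110
1111100101011101 XOR 0111110010101110:
  1 XOR 0 = 1
  1 XOR 1 = 0
  1 XOR 1 = 0
  1 XOR 1 = 0
  1 XOR 1 = 0
  0 XOR 1 = 1
  0 XOR 0 = 0
  1 XOR 0 = 1
  0 XOR 1 = 1
  1 XOR 0 = 1
  0 XOR 1 = 1
  1 XOR 0 = 1
  1 XOR 1 = 0
  1 XOR 1 = 0
  0 XOR 1 = 1
  1 XOR 0 = 1
= 1000010111110011


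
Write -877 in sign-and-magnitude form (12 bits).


Sign bit: 1 (negative)
Magnitude: 877 = 01101101101
= 101101101101


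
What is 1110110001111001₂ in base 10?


Positional values:
Bit 0: 1 × 2^0 = 1
Bit 3: 1 × 2^3 = 8
Bit 4: 1 × 2^4 = 16
Bit 5: 1 × 2^5 = 32
Bit 6: 1 × 2^6 = 64
Bit 10: 1 × 2^10 = 1024
Bit 11: 1 × 2^11 = 2048
Bit 13: 1 × 2^13 = 8192
Bit 14: 1 × 2^14 = 16384
Bit 15: 1 × 2^15 = 32768
Sum = 1 + 8 + 16 + 32 + 64 + 1024 + 2048 + 8192 + 16384 + 32768
= 60537


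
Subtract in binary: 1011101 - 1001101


Align and subtract column by column (LSB to MSB, borrowing when needed):
  1011101
- 1001101
  -------
  col 0: (1 - 0 borrow-in) - 1 → 1 - 1 = 0, borrow out 0
  col 1: (0 - 0 borrow-in) - 0 → 0 - 0 = 0, borrow out 0
  col 2: (1 - 0 borrow-in) - 1 → 1 - 1 = 0, borrow out 0
  col 3: (1 - 0 borrow-in) - 1 → 1 - 1 = 0, borrow out 0
  col 4: (1 - 0 borrow-in) - 0 → 1 - 0 = 1, borrow out 0
  col 5: (0 - 0 borrow-in) - 0 → 0 - 0 = 0, borrow out 0
  col 6: (1 - 0 borrow-in) - 1 → 1 - 1 = 0, borrow out 0
Reading bits MSB→LSB: 0010000
Strip leading zeros: 10000
= 10000


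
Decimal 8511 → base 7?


Divide by 7 repeatedly:
8511 ÷ 7 = 1215 remainder 6
1215 ÷ 7 = 173 remainder 4
173 ÷ 7 = 24 remainder 5
24 ÷ 7 = 3 remainder 3
3 ÷ 7 = 0 remainder 3
Reading remainders bottom-up:
= 33546


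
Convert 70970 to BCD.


Each digit → 4-bit binary:
  7 → 0111
  0 → 0000
  9 → 1001
  7 → 0111
  0 → 0000
= 0111 0000 1001 0111 0000


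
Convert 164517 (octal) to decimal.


Positional values:
Position 0: 7 × 8^0 = 7
Position 1: 1 × 8^1 = 8
Position 2: 5 × 8^2 = 320
Position 3: 4 × 8^3 = 2048
Position 4: 6 × 8^4 = 24576
Position 5: 1 × 8^5 = 32768
Sum = 7 + 8 + 320 + 2048 + 24576 + 32768
= 59727


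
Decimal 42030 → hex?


Divide by 16 repeatedly:
42030 ÷ 16 = 2626 remainder 14 (E)
2626 ÷ 16 = 164 remainder 2 (2)
164 ÷ 16 = 10 remainder 4 (4)
10 ÷ 16 = 0 remainder 10 (A)
Reading remainders bottom-up:
= 0xA42E


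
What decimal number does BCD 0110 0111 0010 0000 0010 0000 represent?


Each 4-bit group → digit:
  0110 → 6
  0111 → 7
  0010 → 2
  0000 → 0
  0010 → 2
  0000 → 0
= 672020


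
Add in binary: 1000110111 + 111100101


Align and add column by column (LSB to MSB, carry propagating):
  01000110111
+ 00111100101
  -----------
  col 0: 1 + 1 + 0 (carry in) = 2 → bit 0, carry out 1
  col 1: 1 + 0 + 1 (carry in) = 2 → bit 0, carry out 1
  col 2: 1 + 1 + 1 (carry in) = 3 → bit 1, carry out 1
  col 3: 0 + 0 + 1 (carry in) = 1 → bit 1, carry out 0
  col 4: 1 + 0 + 0 (carry in) = 1 → bit 1, carry out 0
  col 5: 1 + 1 + 0 (carry in) = 2 → bit 0, carry out 1
  col 6: 0 + 1 + 1 (carry in) = 2 → bit 0, carry out 1
  col 7: 0 + 1 + 1 (carry in) = 2 → bit 0, carry out 1
  col 8: 0 + 1 + 1 (carry in) = 2 → bit 0, carry out 1
  col 9: 1 + 0 + 1 (carry in) = 2 → bit 0, carry out 1
  col 10: 0 + 0 + 1 (carry in) = 1 → bit 1, carry out 0
Reading bits MSB→LSB: 10000011100
Strip leading zeros: 10000011100
= 10000011100


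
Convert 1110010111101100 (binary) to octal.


Group into 3-bit groups: 001110010111101100
  001 = 1
  110 = 6
  010 = 2
  111 = 7
  101 = 5
  100 = 4
= 0o162754


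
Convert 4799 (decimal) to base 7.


Divide by 7 repeatedly:
4799 ÷ 7 = 685 remainder 4
685 ÷ 7 = 97 remainder 6
97 ÷ 7 = 13 remainder 6
13 ÷ 7 = 1 remainder 6
1 ÷ 7 = 0 remainder 1
Reading remainders bottom-up:
= 16664


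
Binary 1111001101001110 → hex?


Group into 4-bit nibbles: 1111001101001110
  1111 = F
  0011 = 3
  0100 = 4
  1110 = E
= 0xF34E


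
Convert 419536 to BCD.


Each digit → 4-bit binary:
  4 → 0100
  1 → 0001
  9 → 1001
  5 → 0101
  3 → 0011
  6 → 0110
= 0100 0001 1001 0101 0011 0110


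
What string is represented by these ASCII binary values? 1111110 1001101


Codes (binary): 1111110 1001101
Per-code ASCII lookup:
  1111110 = 126  (special character) → '~'
  1001101 = 77  (range 65-90: uppercase, 77 - 65 = 12) → 'M'
= '~M'


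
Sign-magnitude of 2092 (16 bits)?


Sign bit: 0 (positive)
Magnitude: 2092 = 000100000101100
= 0000100000101100


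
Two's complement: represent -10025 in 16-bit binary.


Original: 0010011100101001
Step 1 - Invert all bits: 1101100011010110
Step 2 - Add 1: 1101100011010110 + 1
= 1101100011010111 (represents -10025)


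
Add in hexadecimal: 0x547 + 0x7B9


Align and add column by column (LSB to MSB, each column mod 16 with carry):
  0547
+ 07B9
  ----
  col 0: 7(7) + 9(9) + 0 (carry in) = 16 → 0(0), carry out 1
  col 1: 4(4) + B(11) + 1 (carry in) = 16 → 0(0), carry out 1
  col 2: 5(5) + 7(7) + 1 (carry in) = 13 → D(13), carry out 0
  col 3: 0(0) + 0(0) + 0 (carry in) = 0 → 0(0), carry out 0
Reading digits MSB→LSB: 0D00
Strip leading zeros: D00
= 0xD00


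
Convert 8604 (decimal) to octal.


Divide by 8 repeatedly:
8604 ÷ 8 = 1075 remainder 4
1075 ÷ 8 = 134 remainder 3
134 ÷ 8 = 16 remainder 6
16 ÷ 8 = 2 remainder 0
2 ÷ 8 = 0 remainder 2
Reading remainders bottom-up:
= 0o20634


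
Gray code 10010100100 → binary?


Gray code: 10010100100
MSB stays the same: 1
Each subsequent bit = prev_binary XOR current_gray:
  B[1] = 1 XOR 0 = 1
  B[2] = 1 XOR 0 = 1
  B[3] = 1 XOR 1 = 0
  B[4] = 0 XOR 0 = 0
  B[5] = 0 XOR 1 = 1
  B[6] = 1 XOR 0 = 1
  B[7] = 1 XOR 0 = 1
  B[8] = 1 XOR 1 = 0
  B[9] = 0 XOR 0 = 0
  B[10] = 0 XOR 0 = 0
= 11100111000 (1848 decimal)


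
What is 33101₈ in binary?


Each octal digit → 3 binary bits:
  3 = 011
  3 = 011
  1 = 001
  0 = 000
  1 = 001
Concatenate: 011 011 001 000 001
= 011011001000001


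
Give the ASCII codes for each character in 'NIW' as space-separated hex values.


String: 'NIW'  (3 characters)
Per-character ASCII lookup:
  'N': uppercase starts at 65: 'N' = 65 + 13 = 78 → 0x4E
  'I': uppercase starts at 65: 'I' = 65 + 8 = 73 → 0x49
  'W': uppercase starts at 65: 'W' = 65 + 22 = 87 → 0x57
= 0x4E 0x49 0x57


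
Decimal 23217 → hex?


Divide by 16 repeatedly:
23217 ÷ 16 = 1451 remainder 1 (1)
1451 ÷ 16 = 90 remainder 11 (B)
90 ÷ 16 = 5 remainder 10 (A)
5 ÷ 16 = 0 remainder 5 (5)
Reading remainders bottom-up:
= 0x5AB1


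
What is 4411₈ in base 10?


Positional values:
Position 0: 1 × 8^0 = 1
Position 1: 1 × 8^1 = 8
Position 2: 4 × 8^2 = 256
Position 3: 4 × 8^3 = 2048
Sum = 1 + 8 + 256 + 2048
= 2313


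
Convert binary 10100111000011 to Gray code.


Binary: 10100111000011
Gray code: G = B XOR (B >> 1)
B >> 1 = 01010011100001
10100111000011 XOR 01010011100001:
  1 XOR 0 = 1
  0 XOR 1 = 1
  1 XOR 0 = 1
  0 XOR 1 = 1
  0 XOR 0 = 0
  1 XOR 0 = 1
  1 XOR 1 = 0
  1 XOR 1 = 0
  0 XOR 1 = 1
  0 XOR 0 = 0
  0 XOR 0 = 0
  0 XOR 0 = 0
  1 XOR 0 = 1
  1 XOR 1 = 0
= 11110100100010


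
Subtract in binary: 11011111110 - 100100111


Align and subtract column by column (LSB to MSB, borrowing when needed):
  11011111110
- 00100100111
  -----------
  col 0: (0 - 0 borrow-in) - 1 → borrow from next column: (0+2) - 1 = 1, borrow out 1
  col 1: (1 - 1 borrow-in) - 1 → borrow from next column: (0+2) - 1 = 1, borrow out 1
  col 2: (1 - 1 borrow-in) - 1 → borrow from next column: (0+2) - 1 = 1, borrow out 1
  col 3: (1 - 1 borrow-in) - 0 → 0 - 0 = 0, borrow out 0
  col 4: (1 - 0 borrow-in) - 0 → 1 - 0 = 1, borrow out 0
  col 5: (1 - 0 borrow-in) - 1 → 1 - 1 = 0, borrow out 0
  col 6: (1 - 0 borrow-in) - 0 → 1 - 0 = 1, borrow out 0
  col 7: (1 - 0 borrow-in) - 0 → 1 - 0 = 1, borrow out 0
  col 8: (0 - 0 borrow-in) - 1 → borrow from next column: (0+2) - 1 = 1, borrow out 1
  col 9: (1 - 1 borrow-in) - 0 → 0 - 0 = 0, borrow out 0
  col 10: (1 - 0 borrow-in) - 0 → 1 - 0 = 1, borrow out 0
Reading bits MSB→LSB: 10111010111
Strip leading zeros: 10111010111
= 10111010111
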